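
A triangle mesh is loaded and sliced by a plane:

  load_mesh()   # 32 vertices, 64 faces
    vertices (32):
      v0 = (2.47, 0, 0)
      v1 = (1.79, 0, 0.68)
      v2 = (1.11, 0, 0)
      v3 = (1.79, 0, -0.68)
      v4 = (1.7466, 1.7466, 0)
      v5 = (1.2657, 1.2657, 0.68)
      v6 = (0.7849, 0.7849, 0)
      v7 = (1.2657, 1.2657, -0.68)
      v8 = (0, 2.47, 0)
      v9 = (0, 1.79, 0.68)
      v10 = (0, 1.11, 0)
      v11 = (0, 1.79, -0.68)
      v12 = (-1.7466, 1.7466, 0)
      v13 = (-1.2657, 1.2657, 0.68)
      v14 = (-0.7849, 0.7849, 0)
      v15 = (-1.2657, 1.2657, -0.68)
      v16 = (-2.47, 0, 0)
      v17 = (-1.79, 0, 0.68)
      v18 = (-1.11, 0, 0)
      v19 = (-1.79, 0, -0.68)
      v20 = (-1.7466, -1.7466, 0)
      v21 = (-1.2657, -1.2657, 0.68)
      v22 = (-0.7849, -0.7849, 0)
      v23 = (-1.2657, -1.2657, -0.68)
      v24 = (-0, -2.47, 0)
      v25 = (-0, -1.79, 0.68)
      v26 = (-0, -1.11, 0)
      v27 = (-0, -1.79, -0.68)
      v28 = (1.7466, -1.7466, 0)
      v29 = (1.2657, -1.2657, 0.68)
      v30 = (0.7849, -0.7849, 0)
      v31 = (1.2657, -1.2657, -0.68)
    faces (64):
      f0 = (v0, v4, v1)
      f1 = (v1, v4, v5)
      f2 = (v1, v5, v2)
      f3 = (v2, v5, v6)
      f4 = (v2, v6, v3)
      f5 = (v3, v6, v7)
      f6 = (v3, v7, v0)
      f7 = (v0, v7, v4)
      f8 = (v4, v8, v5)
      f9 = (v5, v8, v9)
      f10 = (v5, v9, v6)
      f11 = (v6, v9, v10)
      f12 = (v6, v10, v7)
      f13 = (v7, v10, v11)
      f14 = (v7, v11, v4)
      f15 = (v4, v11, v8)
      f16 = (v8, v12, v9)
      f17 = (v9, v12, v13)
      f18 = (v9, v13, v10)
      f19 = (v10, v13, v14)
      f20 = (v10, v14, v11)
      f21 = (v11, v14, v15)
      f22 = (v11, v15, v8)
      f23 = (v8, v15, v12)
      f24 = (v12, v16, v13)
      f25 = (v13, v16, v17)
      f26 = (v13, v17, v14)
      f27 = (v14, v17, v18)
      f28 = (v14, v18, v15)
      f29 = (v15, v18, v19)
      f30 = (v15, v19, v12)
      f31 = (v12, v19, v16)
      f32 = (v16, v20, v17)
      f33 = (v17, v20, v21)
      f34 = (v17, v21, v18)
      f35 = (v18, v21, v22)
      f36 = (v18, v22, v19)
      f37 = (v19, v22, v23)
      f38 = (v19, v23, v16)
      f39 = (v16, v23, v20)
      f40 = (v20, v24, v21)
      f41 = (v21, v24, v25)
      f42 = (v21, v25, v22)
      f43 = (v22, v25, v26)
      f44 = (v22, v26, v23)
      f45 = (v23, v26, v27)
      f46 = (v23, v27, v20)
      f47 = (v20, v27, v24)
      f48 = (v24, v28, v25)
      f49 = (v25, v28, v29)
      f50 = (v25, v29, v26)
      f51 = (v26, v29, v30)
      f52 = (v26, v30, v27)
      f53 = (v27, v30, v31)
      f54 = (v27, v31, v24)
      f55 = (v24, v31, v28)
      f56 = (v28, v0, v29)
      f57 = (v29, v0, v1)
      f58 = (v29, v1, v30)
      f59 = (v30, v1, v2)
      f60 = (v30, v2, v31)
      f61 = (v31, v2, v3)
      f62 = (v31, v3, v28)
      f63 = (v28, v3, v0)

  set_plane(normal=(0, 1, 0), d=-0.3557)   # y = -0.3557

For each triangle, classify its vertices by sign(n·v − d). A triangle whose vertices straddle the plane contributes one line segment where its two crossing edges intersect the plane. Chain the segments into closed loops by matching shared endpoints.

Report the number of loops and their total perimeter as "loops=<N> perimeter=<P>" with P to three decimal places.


Straddling triangles (16 of 64):
  (v16,v20,v17) [+-+] → (-2.32268, -0.3557, 0)–(-1.78116, -0.3557, 0.541516)  len=0.7658
  (v17,v20,v21) [+--] → (-1.78116, -0.3557, 0.541516)–(-1.64266, -0.3557, 0.68)  len=0.1959
  (v17,v21,v18) [+-+] → (-1.64266, -0.3557, 0.68)–(-1.15376, -0.3557, 0.191101)  len=0.6914
  (v18,v21,v22) [+--] → (-1.15376, -0.3557, 0.191101)–(-0.962672, -0.3557, 0)  len=0.2702
  (v18,v22,v19) [+-+] → (-0.962672, -0.3557, 0)–(-1.33451, -0.3557, -0.371838)  len=0.5259
  (v19,v22,v23) [+--] → (-1.33451, -0.3557, -0.371838)–(-1.64266, -0.3557, -0.68)  len=0.4358
  (v19,v23,v16) [+-+] → (-1.64266, -0.3557, -0.68)–(-2.13156, -0.3557, -0.191101)  len=0.6914
  (v16,v23,v20) [+--] → (-2.13156, -0.3557, -0.191101)–(-2.32268, -0.3557, 0)  len=0.2703
  (v28,v0,v29) [-+-] → (2.32268, -0.3557, 0)–(2.13156, -0.3557, 0.191101)  len=0.2703
  (v29,v0,v1) [-++] → (2.13156, -0.3557, 0.191101)–(1.64266, -0.3557, 0.68)  len=0.6914
  (v29,v1,v30) [-+-] → (1.64266, -0.3557, 0.68)–(1.33451, -0.3557, 0.371838)  len=0.4358
  (v30,v1,v2) [-++] → (1.33451, -0.3557, 0.371838)–(0.962672, -0.3557, 0)  len=0.5259
  (v30,v2,v31) [-+-] → (0.962672, -0.3557, 0)–(1.15376, -0.3557, -0.191101)  len=0.2702
  (v31,v2,v3) [-++] → (1.15376, -0.3557, -0.191101)–(1.64266, -0.3557, -0.68)  len=0.6914
  (v31,v3,v28) [-+-] → (1.64266, -0.3557, -0.68)–(1.78116, -0.3557, -0.541516)  len=0.1959
  (v28,v3,v0) [-++] → (1.78116, -0.3557, -0.541516)–(2.32268, -0.3557, 0)  len=0.7658

Chained into 2 loop(s):
  loop 1: 8 segments, perimeter = 3.8467
  loop 2: 8 segments, perimeter = 3.8467
Total perimeter = 7.693

loops=2 perimeter=7.693


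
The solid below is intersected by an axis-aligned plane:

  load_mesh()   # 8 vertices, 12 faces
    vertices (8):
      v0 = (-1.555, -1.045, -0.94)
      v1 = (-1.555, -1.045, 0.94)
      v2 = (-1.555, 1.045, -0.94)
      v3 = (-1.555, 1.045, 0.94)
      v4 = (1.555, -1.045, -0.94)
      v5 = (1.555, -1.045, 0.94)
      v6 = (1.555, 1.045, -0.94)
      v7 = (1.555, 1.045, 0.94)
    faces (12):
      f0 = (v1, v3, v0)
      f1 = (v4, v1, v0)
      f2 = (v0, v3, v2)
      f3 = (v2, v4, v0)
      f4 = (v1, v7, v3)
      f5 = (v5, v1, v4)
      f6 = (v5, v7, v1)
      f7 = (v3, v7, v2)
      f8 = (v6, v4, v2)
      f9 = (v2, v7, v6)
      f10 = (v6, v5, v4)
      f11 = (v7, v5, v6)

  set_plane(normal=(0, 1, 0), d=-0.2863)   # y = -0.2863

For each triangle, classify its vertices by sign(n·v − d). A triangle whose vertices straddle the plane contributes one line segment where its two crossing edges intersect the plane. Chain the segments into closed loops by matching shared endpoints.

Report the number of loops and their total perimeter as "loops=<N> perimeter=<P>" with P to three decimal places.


Straddling triangles (8 of 12):
  (v1,v3,v0) [-+-] → (-1.555, -0.2863, 0.94)–(-1.555, -0.2863, -0.257533)  len=1.1975
  (v0,v3,v2) [-++] → (-1.555, -0.2863, -0.257533)–(-1.555, -0.2863, -0.94)  len=0.6825
  (v2,v4,v0) [+--] → (0.426025, -0.2863, -0.94)–(-1.555, -0.2863, -0.94)  len=1.9810
  (v1,v7,v3) [-++] → (-0.426025, -0.2863, 0.94)–(-1.555, -0.2863, 0.94)  len=1.1290
  (v5,v7,v1) [-+-] → (1.555, -0.2863, 0.94)–(-0.426025, -0.2863, 0.94)  len=1.9810
  (v6,v4,v2) [+-+] → (1.555, -0.2863, -0.94)–(0.426025, -0.2863, -0.94)  len=1.1290
  (v6,v5,v4) [+--] → (1.555, -0.2863, 0.257533)–(1.555, -0.2863, -0.94)  len=1.1975
  (v7,v5,v6) [+-+] → (1.555, -0.2863, 0.94)–(1.555, -0.2863, 0.257533)  len=0.6825

Chained into 1 loop(s):
  loop 1: 8 segments, perimeter = 9.9800
Total perimeter = 9.980

loops=1 perimeter=9.980


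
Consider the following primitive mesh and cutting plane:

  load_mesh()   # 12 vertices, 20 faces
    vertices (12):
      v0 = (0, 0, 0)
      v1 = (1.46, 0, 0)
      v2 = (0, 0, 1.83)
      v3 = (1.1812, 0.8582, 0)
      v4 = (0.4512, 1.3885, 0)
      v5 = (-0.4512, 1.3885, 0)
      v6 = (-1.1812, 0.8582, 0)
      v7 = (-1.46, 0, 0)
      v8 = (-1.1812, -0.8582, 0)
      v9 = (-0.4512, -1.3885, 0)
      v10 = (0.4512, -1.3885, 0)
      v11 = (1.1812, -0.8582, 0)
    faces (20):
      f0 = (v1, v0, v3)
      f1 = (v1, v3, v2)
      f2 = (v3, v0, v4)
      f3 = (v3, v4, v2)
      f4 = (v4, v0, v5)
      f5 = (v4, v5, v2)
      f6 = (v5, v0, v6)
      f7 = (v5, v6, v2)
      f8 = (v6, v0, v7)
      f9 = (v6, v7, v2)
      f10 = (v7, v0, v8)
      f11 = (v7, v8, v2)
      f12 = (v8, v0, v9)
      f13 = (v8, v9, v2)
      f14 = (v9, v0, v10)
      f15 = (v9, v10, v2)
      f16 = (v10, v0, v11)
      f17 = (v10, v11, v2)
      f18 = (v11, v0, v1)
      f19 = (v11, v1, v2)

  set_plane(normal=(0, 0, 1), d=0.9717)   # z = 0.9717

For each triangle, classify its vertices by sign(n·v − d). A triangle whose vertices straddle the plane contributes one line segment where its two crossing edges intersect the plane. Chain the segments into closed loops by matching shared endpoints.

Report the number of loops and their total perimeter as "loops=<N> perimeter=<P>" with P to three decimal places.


Straddling triangles (10 of 20):
  (v1,v3,v2) [--+] → (0.554002, 0.40251, 0.9717)–(0.684764, 0, 0.9717)  len=0.4232
  (v3,v4,v2) [--+] → (0.21162, 0.651229, 0.9717)–(0.554002, 0.40251, 0.9717)  len=0.4232
  (v4,v5,v2) [--+] → (-0.21162, 0.651229, 0.9717)–(0.21162, 0.651229, 0.9717)  len=0.4232
  (v5,v6,v2) [--+] → (-0.554002, 0.40251, 0.9717)–(-0.21162, 0.651229, 0.9717)  len=0.4232
  (v6,v7,v2) [--+] → (-0.684764, 0, 0.9717)–(-0.554002, 0.40251, 0.9717)  len=0.4232
  (v7,v8,v2) [--+] → (-0.554002, -0.40251, 0.9717)–(-0.684764, 0, 0.9717)  len=0.4232
  (v8,v9,v2) [--+] → (-0.21162, -0.651229, 0.9717)–(-0.554002, -0.40251, 0.9717)  len=0.4232
  (v9,v10,v2) [--+] → (0.21162, -0.651229, 0.9717)–(-0.21162, -0.651229, 0.9717)  len=0.4232
  (v10,v11,v2) [--+] → (0.554002, -0.40251, 0.9717)–(0.21162, -0.651229, 0.9717)  len=0.4232
  (v11,v1,v2) [--+] → (0.684764, 0, 0.9717)–(0.554002, -0.40251, 0.9717)  len=0.4232

Chained into 1 loop(s):
  loop 1: 10 segments, perimeter = 4.2321
Total perimeter = 4.232

loops=1 perimeter=4.232


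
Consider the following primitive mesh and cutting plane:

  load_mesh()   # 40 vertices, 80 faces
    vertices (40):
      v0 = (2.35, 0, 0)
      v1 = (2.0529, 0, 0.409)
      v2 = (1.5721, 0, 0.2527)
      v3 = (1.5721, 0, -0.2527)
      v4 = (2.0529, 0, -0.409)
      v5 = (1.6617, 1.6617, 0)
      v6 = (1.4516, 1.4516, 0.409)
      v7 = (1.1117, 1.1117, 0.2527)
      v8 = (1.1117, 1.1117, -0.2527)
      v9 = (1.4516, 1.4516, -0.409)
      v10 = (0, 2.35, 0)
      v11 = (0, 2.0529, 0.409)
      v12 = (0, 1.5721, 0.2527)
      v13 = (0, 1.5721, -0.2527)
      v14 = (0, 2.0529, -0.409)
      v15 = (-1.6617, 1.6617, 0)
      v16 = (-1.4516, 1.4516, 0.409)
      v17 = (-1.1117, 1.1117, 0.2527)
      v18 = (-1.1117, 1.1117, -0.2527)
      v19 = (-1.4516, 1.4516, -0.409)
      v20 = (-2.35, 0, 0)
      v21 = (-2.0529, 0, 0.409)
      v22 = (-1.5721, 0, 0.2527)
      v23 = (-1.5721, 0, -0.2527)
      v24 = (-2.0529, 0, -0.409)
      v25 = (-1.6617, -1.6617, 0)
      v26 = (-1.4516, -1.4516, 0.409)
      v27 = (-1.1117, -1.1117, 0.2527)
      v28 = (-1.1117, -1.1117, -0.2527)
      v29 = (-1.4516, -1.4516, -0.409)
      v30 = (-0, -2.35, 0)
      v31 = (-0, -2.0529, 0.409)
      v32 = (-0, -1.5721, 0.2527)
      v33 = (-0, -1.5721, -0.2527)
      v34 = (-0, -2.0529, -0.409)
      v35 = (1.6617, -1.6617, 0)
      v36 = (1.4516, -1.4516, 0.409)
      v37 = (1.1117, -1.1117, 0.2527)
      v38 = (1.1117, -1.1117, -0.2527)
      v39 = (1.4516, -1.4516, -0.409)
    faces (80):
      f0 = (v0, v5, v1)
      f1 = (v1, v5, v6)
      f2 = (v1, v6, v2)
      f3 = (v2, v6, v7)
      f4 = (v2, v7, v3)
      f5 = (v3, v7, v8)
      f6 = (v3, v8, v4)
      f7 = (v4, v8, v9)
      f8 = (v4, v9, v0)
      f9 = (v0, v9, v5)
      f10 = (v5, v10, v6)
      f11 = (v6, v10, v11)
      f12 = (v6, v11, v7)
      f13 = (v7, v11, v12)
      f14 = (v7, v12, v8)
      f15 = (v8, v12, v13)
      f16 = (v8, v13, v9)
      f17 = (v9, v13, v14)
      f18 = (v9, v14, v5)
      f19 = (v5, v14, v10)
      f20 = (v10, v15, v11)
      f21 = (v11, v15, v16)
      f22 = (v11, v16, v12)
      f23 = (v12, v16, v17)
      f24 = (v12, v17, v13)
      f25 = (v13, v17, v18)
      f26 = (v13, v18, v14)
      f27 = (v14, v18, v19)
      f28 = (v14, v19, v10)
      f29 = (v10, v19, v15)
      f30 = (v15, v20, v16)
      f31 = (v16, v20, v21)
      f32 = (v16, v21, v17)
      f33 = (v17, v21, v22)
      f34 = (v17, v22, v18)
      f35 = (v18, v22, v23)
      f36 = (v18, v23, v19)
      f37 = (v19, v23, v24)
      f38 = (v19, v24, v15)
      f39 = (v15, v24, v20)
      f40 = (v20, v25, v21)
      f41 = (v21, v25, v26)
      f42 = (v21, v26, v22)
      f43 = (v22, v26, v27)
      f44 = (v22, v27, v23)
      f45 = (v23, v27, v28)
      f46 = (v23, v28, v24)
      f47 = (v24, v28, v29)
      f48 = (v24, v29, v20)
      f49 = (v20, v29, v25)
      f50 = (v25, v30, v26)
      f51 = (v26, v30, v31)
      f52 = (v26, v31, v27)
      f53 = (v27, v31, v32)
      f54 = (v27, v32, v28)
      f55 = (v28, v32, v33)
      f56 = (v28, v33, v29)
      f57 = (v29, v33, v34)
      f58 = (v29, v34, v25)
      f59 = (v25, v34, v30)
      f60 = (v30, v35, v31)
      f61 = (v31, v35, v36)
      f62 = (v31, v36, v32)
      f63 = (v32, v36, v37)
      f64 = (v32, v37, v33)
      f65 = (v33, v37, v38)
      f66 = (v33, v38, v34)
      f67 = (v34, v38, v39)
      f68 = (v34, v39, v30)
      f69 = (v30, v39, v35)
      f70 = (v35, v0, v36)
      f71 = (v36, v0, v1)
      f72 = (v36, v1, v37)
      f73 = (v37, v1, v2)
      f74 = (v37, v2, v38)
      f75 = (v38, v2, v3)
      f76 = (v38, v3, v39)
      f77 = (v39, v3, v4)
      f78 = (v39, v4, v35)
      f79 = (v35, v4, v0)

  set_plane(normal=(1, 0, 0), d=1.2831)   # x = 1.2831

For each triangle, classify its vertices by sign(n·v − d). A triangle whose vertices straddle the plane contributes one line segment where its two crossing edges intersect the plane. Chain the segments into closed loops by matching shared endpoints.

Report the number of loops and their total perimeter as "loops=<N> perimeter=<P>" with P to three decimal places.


loops=2 perimeter=6.397

Straddling triangles (24 of 80):
  (v2,v6,v7) [++-] → (1.2831, 1.2831, 0.331517)–(1.2831, 0.697831, 0.2527)  len=0.5906
  (v2,v7,v3) [+-+] → (1.2831, 0.697831, 0.2527)–(1.2831, 0.697831, 0.0645472)  len=0.1882
  (v3,v7,v8) [+--] → (1.2831, 0.697831, 0.0645472)–(1.2831, 0.697831, -0.2527)  len=0.3172
  (v3,v8,v4) [+-+] → (1.2831, 0.697831, -0.2527)–(1.2831, 0.909251, -0.281163)  len=0.2133
  (v4,v8,v9) [+-+] → (1.2831, 0.909251, -0.281163)–(1.2831, 1.2831, -0.331517)  len=0.3772
  (v5,v10,v6) [+-+] → (1.2831, 1.81852, 0)–(1.2831, 1.55589, 0.361524)  len=0.4469
  (v6,v10,v11) [+--] → (1.2831, 1.55589, 0.361524)–(1.2831, 1.5214, 0.409)  len=0.0587
  (v6,v11,v7) [+--] → (1.2831, 1.5214, 0.409)–(1.2831, 1.2831, 0.331517)  len=0.2506
  (v8,v13,v9) [--+] → (1.2831, 1.46559, -0.390857)–(1.2831, 1.2831, -0.331517)  len=0.1919
  (v9,v13,v14) [+--] → (1.2831, 1.46559, -0.390857)–(1.2831, 1.5214, -0.409)  len=0.0587
  (v9,v14,v5) [+-+] → (1.2831, 1.5214, -0.409)–(1.2831, 1.75083, -0.0931861)  len=0.3904
  (v5,v14,v10) [+--] → (1.2831, 1.75083, -0.0931861)–(1.2831, 1.81852, 0)  len=0.1152
  (v30,v35,v31) [-+-] → (1.2831, -1.81852, 0)–(1.2831, -1.75083, 0.0931861)  len=0.1152
  (v31,v35,v36) [-++] → (1.2831, -1.75083, 0.0931861)–(1.2831, -1.5214, 0.409)  len=0.3904
  (v31,v36,v32) [-+-] → (1.2831, -1.5214, 0.409)–(1.2831, -1.46559, 0.390857)  len=0.0587
  (v32,v36,v37) [-+-] → (1.2831, -1.46559, 0.390857)–(1.2831, -1.2831, 0.331517)  len=0.1919
  (v34,v38,v39) [--+] → (1.2831, -1.2831, -0.331517)–(1.2831, -1.5214, -0.409)  len=0.2506
  (v34,v39,v30) [-+-] → (1.2831, -1.5214, -0.409)–(1.2831, -1.55589, -0.361524)  len=0.0587
  (v30,v39,v35) [-++] → (1.2831, -1.55589, -0.361524)–(1.2831, -1.81852, 0)  len=0.4469
  (v36,v1,v37) [++-] → (1.2831, -0.909251, 0.281163)–(1.2831, -1.2831, 0.331517)  len=0.3772
  (v37,v1,v2) [-++] → (1.2831, -0.909251, 0.281163)–(1.2831, -0.697831, 0.2527)  len=0.2133
  (v37,v2,v38) [-+-] → (1.2831, -0.697831, 0.2527)–(1.2831, -0.697831, -0.0645472)  len=0.3172
  (v38,v2,v3) [-++] → (1.2831, -0.697831, -0.0645472)–(1.2831, -0.697831, -0.2527)  len=0.1882
  (v38,v3,v39) [-++] → (1.2831, -0.697831, -0.2527)–(1.2831, -1.2831, -0.331517)  len=0.5906

Chained into 2 loop(s):
  loop 1: 12 segments, perimeter = 3.1987
  loop 2: 12 segments, perimeter = 3.1987
Total perimeter = 6.397


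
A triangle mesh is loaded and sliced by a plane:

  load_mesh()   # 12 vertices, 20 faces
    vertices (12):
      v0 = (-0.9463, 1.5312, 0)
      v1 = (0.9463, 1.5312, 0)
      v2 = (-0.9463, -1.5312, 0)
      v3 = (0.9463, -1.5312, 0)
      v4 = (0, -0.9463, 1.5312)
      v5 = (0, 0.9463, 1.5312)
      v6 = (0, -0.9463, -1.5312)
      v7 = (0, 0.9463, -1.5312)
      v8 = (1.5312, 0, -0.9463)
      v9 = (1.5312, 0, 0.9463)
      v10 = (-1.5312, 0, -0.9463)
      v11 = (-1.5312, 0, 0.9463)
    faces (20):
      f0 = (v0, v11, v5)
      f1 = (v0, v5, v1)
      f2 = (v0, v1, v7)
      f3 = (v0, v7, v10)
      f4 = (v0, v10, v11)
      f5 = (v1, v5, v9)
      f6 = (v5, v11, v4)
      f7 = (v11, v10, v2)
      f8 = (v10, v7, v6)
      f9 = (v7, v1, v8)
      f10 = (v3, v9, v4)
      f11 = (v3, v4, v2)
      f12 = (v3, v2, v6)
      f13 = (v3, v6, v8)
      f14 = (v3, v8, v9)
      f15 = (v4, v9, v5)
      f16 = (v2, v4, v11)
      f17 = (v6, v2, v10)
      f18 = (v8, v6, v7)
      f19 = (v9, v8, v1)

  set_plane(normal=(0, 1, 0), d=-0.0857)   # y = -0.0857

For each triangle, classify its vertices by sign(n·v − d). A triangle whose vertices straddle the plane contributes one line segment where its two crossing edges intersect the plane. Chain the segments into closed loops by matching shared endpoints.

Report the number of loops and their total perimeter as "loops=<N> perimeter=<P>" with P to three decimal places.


loops=1 perimeter=10.135

Straddling triangles (10 of 20):
  (v5,v11,v4) [++-] → (-1.39253, -0.0857, 0.99927)–(0, -0.0857, 1.5312)  len=1.4907
  (v11,v10,v2) [++-] → (-1.49846, -0.0857, -0.893336)–(-1.49846, -0.0857, 0.893336)  len=1.7867
  (v10,v7,v6) [++-] → (0, -0.0857, -1.5312)–(-1.39253, -0.0857, -0.99927)  len=1.4907
  (v3,v9,v4) [-+-] → (1.49846, -0.0857, 0.893336)–(1.39253, -0.0857, 0.99927)  len=0.1498
  (v3,v6,v8) [--+] → (1.39253, -0.0857, -0.99927)–(1.49846, -0.0857, -0.893336)  len=0.1498
  (v3,v8,v9) [-++] → (1.49846, -0.0857, -0.893336)–(1.49846, -0.0857, 0.893336)  len=1.7867
  (v4,v9,v5) [-++] → (1.39253, -0.0857, 0.99927)–(0, -0.0857, 1.5312)  len=1.4907
  (v2,v4,v11) [--+] → (-1.39253, -0.0857, 0.99927)–(-1.49846, -0.0857, 0.893336)  len=0.1498
  (v6,v2,v10) [--+] → (-1.49846, -0.0857, -0.893336)–(-1.39253, -0.0857, -0.99927)  len=0.1498
  (v8,v6,v7) [+-+] → (1.39253, -0.0857, -0.99927)–(0, -0.0857, -1.5312)  len=1.4907

Chained into 1 loop(s):
  loop 1: 10 segments, perimeter = 10.1353
Total perimeter = 10.135


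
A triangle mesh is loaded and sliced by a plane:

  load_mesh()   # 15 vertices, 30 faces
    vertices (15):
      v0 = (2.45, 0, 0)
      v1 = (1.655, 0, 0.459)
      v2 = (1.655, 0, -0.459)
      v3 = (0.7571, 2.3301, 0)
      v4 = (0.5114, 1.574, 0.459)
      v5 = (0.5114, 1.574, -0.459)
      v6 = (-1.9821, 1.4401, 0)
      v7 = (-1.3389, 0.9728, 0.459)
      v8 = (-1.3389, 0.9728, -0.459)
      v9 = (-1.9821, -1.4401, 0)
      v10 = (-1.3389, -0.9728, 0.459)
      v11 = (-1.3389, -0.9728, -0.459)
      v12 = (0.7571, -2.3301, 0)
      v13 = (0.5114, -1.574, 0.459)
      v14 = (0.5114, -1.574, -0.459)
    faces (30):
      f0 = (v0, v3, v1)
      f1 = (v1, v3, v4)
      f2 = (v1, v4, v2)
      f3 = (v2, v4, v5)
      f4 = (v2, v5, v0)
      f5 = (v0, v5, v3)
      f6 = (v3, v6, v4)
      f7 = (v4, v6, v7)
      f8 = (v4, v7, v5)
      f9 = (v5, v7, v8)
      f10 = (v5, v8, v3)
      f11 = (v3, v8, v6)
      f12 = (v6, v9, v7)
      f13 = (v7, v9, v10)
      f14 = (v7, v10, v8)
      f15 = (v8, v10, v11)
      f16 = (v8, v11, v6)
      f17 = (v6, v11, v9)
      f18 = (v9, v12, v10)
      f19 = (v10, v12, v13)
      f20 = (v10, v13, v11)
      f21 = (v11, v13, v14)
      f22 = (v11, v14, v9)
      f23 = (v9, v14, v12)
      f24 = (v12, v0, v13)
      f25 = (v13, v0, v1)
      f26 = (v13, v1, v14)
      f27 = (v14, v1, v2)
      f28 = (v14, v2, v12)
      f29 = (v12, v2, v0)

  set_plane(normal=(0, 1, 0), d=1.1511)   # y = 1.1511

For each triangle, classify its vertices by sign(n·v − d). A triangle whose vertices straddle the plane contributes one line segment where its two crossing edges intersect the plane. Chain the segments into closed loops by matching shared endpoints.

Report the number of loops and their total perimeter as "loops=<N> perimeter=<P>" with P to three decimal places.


loops=2 perimeter=6.276

Straddling triangles (14 of 30):
  (v0,v3,v1) [-+-] → (1.61369, 1.1511, 0)–(1.21143, 1.1511, 0.232248)  len=0.4645
  (v1,v3,v4) [-++] → (1.21143, 1.1511, 0.232248)–(0.818661, 1.1511, 0.459)  len=0.4535
  (v1,v4,v2) [-+-] → (0.818661, 1.1511, 0.459)–(0.818661, 1.1511, 0.212353)  len=0.2466
  (v2,v4,v5) [-++] → (0.818661, 1.1511, 0.212353)–(0.818661, 1.1511, -0.459)  len=0.6714
  (v2,v5,v0) [-+-] → (0.818661, 1.1511, -0.459)–(1.03226, 1.1511, -0.335677)  len=0.2466
  (v0,v5,v3) [-++] → (1.03226, 1.1511, -0.335677)–(1.61369, 1.1511, 0)  len=0.6714
  (v4,v6,v7) [++-] → (-1.58432, 1.1511, 0.283867)–(-0.79015, 1.1511, 0.459)  len=0.8132
  (v4,v7,v5) [+-+] → (-0.79015, 1.1511, 0.459)–(-0.79015, 1.1511, 0.186746)  len=0.2723
  (v5,v7,v8) [+--] → (-0.79015, 1.1511, 0.186746)–(-0.79015, 1.1511, -0.459)  len=0.6457
  (v5,v8,v3) [+-+] → (-0.79015, 1.1511, -0.459)–(-1.06356, 1.1511, -0.398704)  len=0.2800
  (v3,v8,v6) [+-+] → (-1.06356, 1.1511, -0.398704)–(-1.58432, 1.1511, -0.283867)  len=0.5333
  (v6,v9,v7) [+--] → (-1.9821, 1.1511, 0)–(-1.58432, 1.1511, 0.283867)  len=0.4887
  (v8,v11,v6) [--+] → (-1.90506, 1.1511, -0.0549758)–(-1.58432, 1.1511, -0.283867)  len=0.3940
  (v6,v11,v9) [+--] → (-1.90506, 1.1511, -0.0549758)–(-1.9821, 1.1511, 0)  len=0.0946

Chained into 2 loop(s):
  loop 1: 6 segments, perimeter = 2.7540
  loop 2: 8 segments, perimeter = 3.5219
Total perimeter = 6.276


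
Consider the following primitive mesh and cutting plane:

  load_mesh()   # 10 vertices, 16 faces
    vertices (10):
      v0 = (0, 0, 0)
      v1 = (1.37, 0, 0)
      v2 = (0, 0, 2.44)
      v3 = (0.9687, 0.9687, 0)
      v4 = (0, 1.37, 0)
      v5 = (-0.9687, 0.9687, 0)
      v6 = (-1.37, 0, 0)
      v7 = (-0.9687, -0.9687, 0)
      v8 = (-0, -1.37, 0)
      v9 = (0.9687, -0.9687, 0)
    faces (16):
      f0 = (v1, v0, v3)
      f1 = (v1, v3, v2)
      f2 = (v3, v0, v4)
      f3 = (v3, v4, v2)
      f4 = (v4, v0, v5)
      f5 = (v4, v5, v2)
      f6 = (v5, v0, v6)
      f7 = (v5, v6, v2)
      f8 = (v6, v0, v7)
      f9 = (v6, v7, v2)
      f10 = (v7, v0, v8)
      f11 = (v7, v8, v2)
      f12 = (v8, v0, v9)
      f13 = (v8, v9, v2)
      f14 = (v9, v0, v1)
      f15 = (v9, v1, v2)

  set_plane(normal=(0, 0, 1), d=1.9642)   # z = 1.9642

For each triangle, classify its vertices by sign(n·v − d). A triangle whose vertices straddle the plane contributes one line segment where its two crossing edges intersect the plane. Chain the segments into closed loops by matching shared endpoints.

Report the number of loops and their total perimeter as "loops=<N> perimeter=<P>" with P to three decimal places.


Straddling triangles (8 of 16):
  (v1,v3,v2) [--+] → (0.188896, 0.188896, 1.9642)–(0.26715, 0, 1.9642)  len=0.2045
  (v3,v4,v2) [--+] → (0, 0.26715, 1.9642)–(0.188896, 0.188896, 1.9642)  len=0.2045
  (v4,v5,v2) [--+] → (-0.188896, 0.188896, 1.9642)–(0, 0.26715, 1.9642)  len=0.2045
  (v5,v6,v2) [--+] → (-0.26715, 0, 1.9642)–(-0.188896, 0.188896, 1.9642)  len=0.2045
  (v6,v7,v2) [--+] → (-0.188896, -0.188896, 1.9642)–(-0.26715, 0, 1.9642)  len=0.2045
  (v7,v8,v2) [--+] → (0, -0.26715, 1.9642)–(-0.188896, -0.188896, 1.9642)  len=0.2045
  (v8,v9,v2) [--+] → (0.188896, -0.188896, 1.9642)–(0, -0.26715, 1.9642)  len=0.2045
  (v9,v1,v2) [--+] → (0.26715, 0, 1.9642)–(0.188896, -0.188896, 1.9642)  len=0.2045

Chained into 1 loop(s):
  loop 1: 8 segments, perimeter = 1.6357
Total perimeter = 1.636

loops=1 perimeter=1.636


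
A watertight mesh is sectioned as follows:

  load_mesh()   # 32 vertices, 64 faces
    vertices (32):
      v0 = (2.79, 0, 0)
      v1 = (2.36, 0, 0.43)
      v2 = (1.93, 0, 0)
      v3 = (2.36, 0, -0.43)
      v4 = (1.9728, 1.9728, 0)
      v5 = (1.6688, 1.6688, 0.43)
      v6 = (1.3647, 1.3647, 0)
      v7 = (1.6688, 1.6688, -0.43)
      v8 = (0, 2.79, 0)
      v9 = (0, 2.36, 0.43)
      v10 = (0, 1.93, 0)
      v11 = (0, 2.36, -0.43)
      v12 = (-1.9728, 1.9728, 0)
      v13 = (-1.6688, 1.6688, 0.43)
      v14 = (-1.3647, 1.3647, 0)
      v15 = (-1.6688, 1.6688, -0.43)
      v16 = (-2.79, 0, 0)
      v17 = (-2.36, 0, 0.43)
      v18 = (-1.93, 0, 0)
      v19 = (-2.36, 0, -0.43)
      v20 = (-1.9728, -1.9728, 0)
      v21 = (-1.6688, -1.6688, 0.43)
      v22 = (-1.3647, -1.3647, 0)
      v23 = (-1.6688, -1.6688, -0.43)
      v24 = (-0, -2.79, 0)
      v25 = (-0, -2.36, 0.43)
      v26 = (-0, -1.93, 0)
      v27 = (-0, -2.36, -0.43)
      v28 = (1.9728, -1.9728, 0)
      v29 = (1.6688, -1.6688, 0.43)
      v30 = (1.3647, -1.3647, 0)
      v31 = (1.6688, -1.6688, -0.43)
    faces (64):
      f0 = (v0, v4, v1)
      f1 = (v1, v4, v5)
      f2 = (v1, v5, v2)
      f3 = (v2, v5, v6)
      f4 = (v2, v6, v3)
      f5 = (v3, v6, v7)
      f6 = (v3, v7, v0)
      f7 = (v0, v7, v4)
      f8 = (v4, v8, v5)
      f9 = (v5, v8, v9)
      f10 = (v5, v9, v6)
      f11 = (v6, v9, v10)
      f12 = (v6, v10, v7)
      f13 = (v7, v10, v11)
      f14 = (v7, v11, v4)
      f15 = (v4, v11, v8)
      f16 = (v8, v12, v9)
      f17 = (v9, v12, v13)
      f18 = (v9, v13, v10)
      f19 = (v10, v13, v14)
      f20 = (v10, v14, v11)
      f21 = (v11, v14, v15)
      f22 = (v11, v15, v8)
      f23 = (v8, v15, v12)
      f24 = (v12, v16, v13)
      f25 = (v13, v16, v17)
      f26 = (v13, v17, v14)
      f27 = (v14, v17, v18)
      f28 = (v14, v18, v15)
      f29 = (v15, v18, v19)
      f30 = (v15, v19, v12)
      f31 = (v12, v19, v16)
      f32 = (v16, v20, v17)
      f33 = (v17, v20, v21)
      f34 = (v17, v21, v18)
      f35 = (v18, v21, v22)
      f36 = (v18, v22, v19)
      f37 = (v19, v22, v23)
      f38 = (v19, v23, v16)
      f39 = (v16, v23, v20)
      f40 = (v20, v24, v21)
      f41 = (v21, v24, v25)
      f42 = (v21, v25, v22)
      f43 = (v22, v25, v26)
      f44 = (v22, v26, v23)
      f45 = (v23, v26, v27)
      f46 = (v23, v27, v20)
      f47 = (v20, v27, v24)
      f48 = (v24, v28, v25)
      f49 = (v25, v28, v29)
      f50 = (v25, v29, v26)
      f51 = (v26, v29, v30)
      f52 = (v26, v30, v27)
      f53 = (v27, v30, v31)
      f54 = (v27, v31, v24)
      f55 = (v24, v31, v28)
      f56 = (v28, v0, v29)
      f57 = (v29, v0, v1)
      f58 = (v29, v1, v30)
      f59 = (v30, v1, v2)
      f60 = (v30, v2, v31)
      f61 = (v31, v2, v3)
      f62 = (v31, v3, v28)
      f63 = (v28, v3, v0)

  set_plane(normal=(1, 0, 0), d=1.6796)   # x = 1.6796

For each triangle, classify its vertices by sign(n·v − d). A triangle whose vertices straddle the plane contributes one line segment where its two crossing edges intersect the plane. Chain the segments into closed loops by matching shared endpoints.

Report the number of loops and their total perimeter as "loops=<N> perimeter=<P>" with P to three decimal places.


Straddling triangles (20 of 64):
  (v1,v4,v5) [++-] → (1.6796, 1.6796, 0.414724)–(1.6796, 1.64273, 0.43)  len=0.0399
  (v1,v5,v2) [+-+] → (1.6796, 1.64273, 0.43)–(1.6796, 1.5998, 0.412221)  len=0.0465
  (v2,v5,v6) [+--] → (1.6796, 1.5998, 0.412221)–(1.6796, 0.604495, 0)  len=1.0773
  (v2,v6,v3) [+-+] → (1.6796, 0.604495, 0)–(1.6796, 0.932927, -0.136046)  len=0.3555
  (v3,v6,v7) [+--] → (1.6796, 0.932927, -0.136046)–(1.6796, 1.64273, -0.43)  len=0.7683
  (v3,v7,v0) [+-+] → (1.6796, 1.64273, -0.43)–(1.6796, 1.65273, -0.425858)  len=0.0108
  (v0,v7,v4) [+-+] → (1.6796, 1.65273, -0.425858)–(1.6796, 1.6796, -0.414724)  len=0.0291
  (v4,v8,v5) [+--] → (1.6796, 2.09425, 0)–(1.6796, 1.6796, 0.414724)  len=0.5865
  (v7,v11,v4) [--+] → (1.6796, 2.03035, -0.0639071)–(1.6796, 1.6796, -0.414724)  len=0.4961
  (v4,v11,v8) [+--] → (1.6796, 2.03035, -0.0639071)–(1.6796, 2.09425, 0)  len=0.0904
  (v24,v28,v25) [-+-] → (1.6796, -2.09425, 0)–(1.6796, -2.03035, 0.0639071)  len=0.0904
  (v25,v28,v29) [-+-] → (1.6796, -2.03035, 0.0639071)–(1.6796, -1.6796, 0.414724)  len=0.4961
  (v24,v31,v28) [--+] → (1.6796, -1.6796, -0.414724)–(1.6796, -2.09425, 0)  len=0.5865
  (v28,v0,v29) [++-] → (1.6796, -1.65273, 0.425858)–(1.6796, -1.6796, 0.414724)  len=0.0291
  (v29,v0,v1) [-++] → (1.6796, -1.65273, 0.425858)–(1.6796, -1.64273, 0.43)  len=0.0108
  (v29,v1,v30) [-+-] → (1.6796, -1.64273, 0.43)–(1.6796, -0.932927, 0.136046)  len=0.7683
  (v30,v1,v2) [-++] → (1.6796, -0.932927, 0.136046)–(1.6796, -0.604495, 0)  len=0.3555
  (v30,v2,v31) [-+-] → (1.6796, -0.604495, 0)–(1.6796, -1.5998, -0.412221)  len=1.0773
  (v31,v2,v3) [-++] → (1.6796, -1.5998, -0.412221)–(1.6796, -1.64273, -0.43)  len=0.0465
  (v31,v3,v28) [-++] → (1.6796, -1.64273, -0.43)–(1.6796, -1.6796, -0.414724)  len=0.0399

Chained into 2 loop(s):
  loop 1: 10 segments, perimeter = 3.5003
  loop 2: 10 segments, perimeter = 3.5003
Total perimeter = 7.001

loops=2 perimeter=7.001


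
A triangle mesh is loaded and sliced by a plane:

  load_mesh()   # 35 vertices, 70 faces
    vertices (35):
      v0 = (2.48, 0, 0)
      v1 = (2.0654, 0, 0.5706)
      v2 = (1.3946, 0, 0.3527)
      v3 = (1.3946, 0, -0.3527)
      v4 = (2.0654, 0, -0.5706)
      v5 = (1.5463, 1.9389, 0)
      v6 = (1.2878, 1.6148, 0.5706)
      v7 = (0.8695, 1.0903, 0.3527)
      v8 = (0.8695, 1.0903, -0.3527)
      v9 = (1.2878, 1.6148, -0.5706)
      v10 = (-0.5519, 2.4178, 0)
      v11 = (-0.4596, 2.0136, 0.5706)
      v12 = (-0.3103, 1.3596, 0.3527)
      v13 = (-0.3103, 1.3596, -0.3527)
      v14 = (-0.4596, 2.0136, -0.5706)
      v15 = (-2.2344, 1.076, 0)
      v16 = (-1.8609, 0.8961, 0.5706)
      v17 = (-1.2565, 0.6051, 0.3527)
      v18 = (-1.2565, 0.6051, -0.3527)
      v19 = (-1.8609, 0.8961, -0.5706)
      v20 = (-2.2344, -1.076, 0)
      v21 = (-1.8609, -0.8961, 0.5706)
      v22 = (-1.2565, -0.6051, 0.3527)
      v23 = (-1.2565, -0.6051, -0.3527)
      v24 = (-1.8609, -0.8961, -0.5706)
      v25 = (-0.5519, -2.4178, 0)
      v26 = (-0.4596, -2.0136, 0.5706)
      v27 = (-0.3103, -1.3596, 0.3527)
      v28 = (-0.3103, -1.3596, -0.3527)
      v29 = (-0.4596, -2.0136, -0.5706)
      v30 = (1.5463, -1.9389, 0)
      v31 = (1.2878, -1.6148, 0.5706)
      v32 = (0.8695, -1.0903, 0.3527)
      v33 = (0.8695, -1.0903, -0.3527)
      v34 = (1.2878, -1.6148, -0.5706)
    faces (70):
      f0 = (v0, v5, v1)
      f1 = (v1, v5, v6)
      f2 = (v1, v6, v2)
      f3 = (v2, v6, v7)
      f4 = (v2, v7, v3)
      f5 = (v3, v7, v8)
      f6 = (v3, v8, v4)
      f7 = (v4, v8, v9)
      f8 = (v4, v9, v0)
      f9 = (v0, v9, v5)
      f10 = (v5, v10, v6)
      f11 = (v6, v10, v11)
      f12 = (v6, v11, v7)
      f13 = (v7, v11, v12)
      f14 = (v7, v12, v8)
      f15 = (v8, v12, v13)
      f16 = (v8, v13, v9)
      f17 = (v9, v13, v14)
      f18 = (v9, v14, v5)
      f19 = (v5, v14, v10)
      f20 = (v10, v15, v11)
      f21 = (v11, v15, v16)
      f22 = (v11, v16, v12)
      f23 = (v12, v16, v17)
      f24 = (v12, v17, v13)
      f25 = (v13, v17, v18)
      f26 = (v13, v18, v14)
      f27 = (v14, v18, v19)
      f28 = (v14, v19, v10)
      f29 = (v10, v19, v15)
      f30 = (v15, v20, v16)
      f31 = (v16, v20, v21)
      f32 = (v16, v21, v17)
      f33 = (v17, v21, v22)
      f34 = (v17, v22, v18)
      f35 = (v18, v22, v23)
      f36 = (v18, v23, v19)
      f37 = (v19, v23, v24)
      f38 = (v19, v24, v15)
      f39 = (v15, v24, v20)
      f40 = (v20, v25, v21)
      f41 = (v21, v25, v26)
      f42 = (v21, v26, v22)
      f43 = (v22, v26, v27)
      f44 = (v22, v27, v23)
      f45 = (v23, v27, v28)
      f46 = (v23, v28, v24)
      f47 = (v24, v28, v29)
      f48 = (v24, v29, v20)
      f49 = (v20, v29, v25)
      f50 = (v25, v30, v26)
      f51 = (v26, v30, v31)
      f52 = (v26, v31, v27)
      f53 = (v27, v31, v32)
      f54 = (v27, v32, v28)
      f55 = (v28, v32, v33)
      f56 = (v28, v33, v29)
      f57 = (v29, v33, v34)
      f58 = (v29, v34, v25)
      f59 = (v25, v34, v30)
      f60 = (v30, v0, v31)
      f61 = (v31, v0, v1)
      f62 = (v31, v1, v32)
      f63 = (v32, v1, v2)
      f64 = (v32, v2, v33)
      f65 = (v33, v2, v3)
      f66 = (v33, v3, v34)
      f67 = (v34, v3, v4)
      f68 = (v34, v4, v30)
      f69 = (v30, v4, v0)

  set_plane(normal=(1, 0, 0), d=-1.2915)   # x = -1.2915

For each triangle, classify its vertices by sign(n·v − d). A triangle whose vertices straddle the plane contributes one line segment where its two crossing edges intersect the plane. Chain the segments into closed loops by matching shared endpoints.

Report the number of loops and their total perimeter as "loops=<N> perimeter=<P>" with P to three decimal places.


Straddling triangles (18 of 70):
  (v10,v15,v11) [+-+] → (-1.2915, 1.82797, 0)–(-1.2915, 1.57412, 0.303143)  len=0.3954
  (v11,v15,v16) [+--] → (-1.2915, 1.57412, 0.303143)–(-1.2915, 1.35018, 0.5706)  len=0.3488
  (v11,v16,v12) [+-+] → (-1.2915, 1.35018, 0.5706)–(-1.2915, 1.0663, 0.490584)  len=0.2949
  (v12,v16,v17) [+-+] → (-1.2915, 1.0663, 0.490584)–(-1.2915, 0.621951, 0.365318)  len=0.4617
  (v14,v18,v19) [++-] → (-1.2915, 0.621951, -0.365318)–(-1.2915, 1.35018, -0.5706)  len=0.7566
  (v14,v19,v10) [+-+] → (-1.2915, 1.35018, -0.5706)–(-1.2915, 1.55802, -0.322396)  len=0.3237
  (v10,v19,v15) [+--] → (-1.2915, 1.55802, -0.322396)–(-1.2915, 1.82797, 0)  len=0.4205
  (v16,v21,v17) [--+] → (-1.2915, 0.518168, 0.365318)–(-1.2915, 0.621951, 0.365318)  len=0.1038
  (v17,v21,v22) [+-+] → (-1.2915, 0.518168, 0.365318)–(-1.2915, -0.621951, 0.365318)  len=1.1401
  (v18,v23,v19) [++-] → (-1.2915, -0.518168, -0.365318)–(-1.2915, 0.621951, -0.365318)  len=1.1401
  (v19,v23,v24) [-+-] → (-1.2915, -0.518168, -0.365318)–(-1.2915, -0.621951, -0.365318)  len=0.1038
  (v20,v25,v21) [-+-] → (-1.2915, -1.82797, 0)–(-1.2915, -1.55802, 0.322396)  len=0.4205
  (v21,v25,v26) [-++] → (-1.2915, -1.55802, 0.322396)–(-1.2915, -1.35018, 0.5706)  len=0.3237
  (v21,v26,v22) [-++] → (-1.2915, -1.35018, 0.5706)–(-1.2915, -0.621951, 0.365318)  len=0.7566
  (v23,v28,v24) [++-] → (-1.2915, -1.0663, -0.490584)–(-1.2915, -0.621951, -0.365318)  len=0.4617
  (v24,v28,v29) [-++] → (-1.2915, -1.0663, -0.490584)–(-1.2915, -1.35018, -0.5706)  len=0.2949
  (v24,v29,v20) [-+-] → (-1.2915, -1.35018, -0.5706)–(-1.2915, -1.57412, -0.303143)  len=0.3488
  (v20,v29,v25) [-++] → (-1.2915, -1.57412, -0.303143)–(-1.2915, -1.82797, 0)  len=0.3954

Chained into 1 loop(s):
  loop 1: 18 segments, perimeter = 8.4911
Total perimeter = 8.491

loops=1 perimeter=8.491


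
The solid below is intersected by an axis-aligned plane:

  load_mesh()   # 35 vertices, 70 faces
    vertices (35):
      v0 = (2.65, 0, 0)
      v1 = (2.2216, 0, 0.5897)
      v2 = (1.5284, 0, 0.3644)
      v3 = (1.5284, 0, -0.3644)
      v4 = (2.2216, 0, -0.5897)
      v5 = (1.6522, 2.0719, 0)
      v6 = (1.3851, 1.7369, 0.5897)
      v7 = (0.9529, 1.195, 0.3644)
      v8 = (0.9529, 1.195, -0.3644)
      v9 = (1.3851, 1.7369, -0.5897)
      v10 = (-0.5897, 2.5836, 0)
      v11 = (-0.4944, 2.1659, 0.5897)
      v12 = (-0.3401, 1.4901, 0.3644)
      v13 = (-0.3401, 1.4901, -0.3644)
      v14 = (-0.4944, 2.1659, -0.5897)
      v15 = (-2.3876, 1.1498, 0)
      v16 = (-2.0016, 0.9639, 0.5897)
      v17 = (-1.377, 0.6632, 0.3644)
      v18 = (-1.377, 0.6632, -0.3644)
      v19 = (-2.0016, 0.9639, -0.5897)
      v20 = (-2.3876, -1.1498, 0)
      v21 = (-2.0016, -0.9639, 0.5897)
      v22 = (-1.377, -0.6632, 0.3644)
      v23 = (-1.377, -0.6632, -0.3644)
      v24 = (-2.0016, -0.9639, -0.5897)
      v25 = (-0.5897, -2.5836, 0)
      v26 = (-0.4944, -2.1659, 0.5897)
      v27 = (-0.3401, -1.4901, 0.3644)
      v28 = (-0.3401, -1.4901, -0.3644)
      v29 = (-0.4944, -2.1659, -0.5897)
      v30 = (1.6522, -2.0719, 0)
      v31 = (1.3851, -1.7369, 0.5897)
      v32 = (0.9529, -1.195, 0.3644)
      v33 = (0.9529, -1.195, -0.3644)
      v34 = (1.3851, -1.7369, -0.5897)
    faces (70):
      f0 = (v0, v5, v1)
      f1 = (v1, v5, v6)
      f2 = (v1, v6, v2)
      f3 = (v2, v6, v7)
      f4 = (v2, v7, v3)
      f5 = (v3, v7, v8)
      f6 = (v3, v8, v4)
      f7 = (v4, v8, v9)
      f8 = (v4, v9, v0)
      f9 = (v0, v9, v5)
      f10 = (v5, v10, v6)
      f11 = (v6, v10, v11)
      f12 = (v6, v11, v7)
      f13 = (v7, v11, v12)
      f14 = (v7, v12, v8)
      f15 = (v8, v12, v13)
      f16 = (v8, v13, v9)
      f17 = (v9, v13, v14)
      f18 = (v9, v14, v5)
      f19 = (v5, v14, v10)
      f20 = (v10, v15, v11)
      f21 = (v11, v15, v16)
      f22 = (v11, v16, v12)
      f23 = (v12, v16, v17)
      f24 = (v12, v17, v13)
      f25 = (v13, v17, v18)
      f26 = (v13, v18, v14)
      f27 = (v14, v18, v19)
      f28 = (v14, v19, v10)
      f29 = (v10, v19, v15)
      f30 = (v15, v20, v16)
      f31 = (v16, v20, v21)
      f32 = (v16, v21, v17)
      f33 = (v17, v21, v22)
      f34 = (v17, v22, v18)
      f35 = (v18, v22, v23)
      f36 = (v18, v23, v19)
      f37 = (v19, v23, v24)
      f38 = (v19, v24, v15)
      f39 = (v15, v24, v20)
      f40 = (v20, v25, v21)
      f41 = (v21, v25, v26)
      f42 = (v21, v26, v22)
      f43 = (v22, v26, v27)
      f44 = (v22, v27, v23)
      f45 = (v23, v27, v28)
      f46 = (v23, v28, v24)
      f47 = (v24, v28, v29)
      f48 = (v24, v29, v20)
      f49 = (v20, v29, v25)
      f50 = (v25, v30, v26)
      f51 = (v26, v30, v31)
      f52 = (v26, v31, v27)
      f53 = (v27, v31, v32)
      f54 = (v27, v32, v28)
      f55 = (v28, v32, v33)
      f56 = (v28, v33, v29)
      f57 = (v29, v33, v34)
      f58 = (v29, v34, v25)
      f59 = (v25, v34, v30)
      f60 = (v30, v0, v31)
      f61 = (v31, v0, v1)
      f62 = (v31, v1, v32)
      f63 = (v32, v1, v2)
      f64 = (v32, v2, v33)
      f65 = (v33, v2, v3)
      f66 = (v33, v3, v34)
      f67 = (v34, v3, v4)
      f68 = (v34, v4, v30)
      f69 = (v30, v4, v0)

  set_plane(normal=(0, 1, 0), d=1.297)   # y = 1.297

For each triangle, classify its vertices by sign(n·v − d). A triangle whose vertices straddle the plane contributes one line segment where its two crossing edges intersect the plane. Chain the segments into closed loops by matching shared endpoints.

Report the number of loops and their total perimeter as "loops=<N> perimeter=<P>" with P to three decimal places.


loops=2 perimeter=8.922

Straddling triangles (22 of 70):
  (v0,v5,v1) [-+-] → (2.02538, 1.297, 0)–(1.86516, 1.297, 0.22055)  len=0.2726
  (v1,v5,v6) [-++] → (1.86516, 1.297, 0.22055)–(1.59696, 1.297, 0.5897)  len=0.4563
  (v1,v6,v2) [-+-] → (1.59696, 1.297, 0.5897)–(1.42139, 1.297, 0.532639)  len=0.1846
  (v2,v6,v7) [-+-] → (1.42139, 1.297, 0.532639)–(1.03425, 1.297, 0.406807)  len=0.4071
  (v4,v8,v9) [--+] → (1.03425, 1.297, -0.406807)–(1.59696, 1.297, -0.5897)  len=0.5917
  (v4,v9,v0) [-+-] → (1.59696, 1.297, -0.5897)–(1.70546, 1.297, -0.440348)  len=0.1846
  (v0,v9,v5) [-++] → (1.70546, 1.297, -0.440348)–(2.02538, 1.297, 0)  len=0.5443
  (v6,v11,v7) [++-] → (0.800851, 1.297, 0.388069)–(1.03425, 1.297, 0.406807)  len=0.2342
  (v7,v11,v12) [-++] → (0.800851, 1.297, 0.388069)–(0.50598, 1.297, 0.3644)  len=0.2958
  (v7,v12,v8) [-+-] → (0.50598, 1.297, 0.3644)–(0.50598, 1.297, -0.112494)  len=0.4769
  (v8,v12,v13) [-++] → (0.50598, 1.297, -0.112494)–(0.50598, 1.297, -0.3644)  len=0.2519
  (v8,v13,v9) [-++] → (0.50598, 1.297, -0.3644)–(1.03425, 1.297, -0.406807)  len=0.5300
  (v10,v15,v11) [+-+] → (-2.20302, 1.297, 0)–(-2.11334, 1.297, 0.0854284)  len=0.1239
  (v11,v15,v16) [+--] → (-2.11334, 1.297, 0.0854284)–(-1.58392, 1.297, 0.5897)  len=0.7311
  (v11,v16,v12) [+-+] → (-1.58392, 1.297, 0.5897)–(-0.949822, 1.297, 0.447079)  len=0.6499
  (v12,v16,v17) [+--] → (-0.949822, 1.297, 0.447079)–(-0.58224, 1.297, 0.3644)  len=0.3768
  (v12,v17,v13) [+-+] → (-0.58224, 1.297, 0.3644)–(-0.58224, 1.297, -0.194209)  len=0.5586
  (v13,v17,v18) [+--] → (-0.58224, 1.297, -0.194209)–(-0.58224, 1.297, -0.3644)  len=0.1702
  (v13,v18,v14) [+-+] → (-0.58224, 1.297, -0.3644)–(-1.00474, 1.297, -0.459426)  len=0.4331
  (v14,v18,v19) [+--] → (-1.00474, 1.297, -0.459426)–(-1.58392, 1.297, -0.5897)  len=0.5937
  (v14,v19,v10) [+-+] → (-1.58392, 1.297, -0.5897)–(-1.71124, 1.297, -0.468425)  len=0.1758
  (v10,v19,v15) [+--] → (-1.71124, 1.297, -0.468425)–(-2.20302, 1.297, 0)  len=0.6792

Chained into 2 loop(s):
  loop 1: 12 segments, perimeter = 4.4299
  loop 2: 10 segments, perimeter = 4.4922
Total perimeter = 8.922


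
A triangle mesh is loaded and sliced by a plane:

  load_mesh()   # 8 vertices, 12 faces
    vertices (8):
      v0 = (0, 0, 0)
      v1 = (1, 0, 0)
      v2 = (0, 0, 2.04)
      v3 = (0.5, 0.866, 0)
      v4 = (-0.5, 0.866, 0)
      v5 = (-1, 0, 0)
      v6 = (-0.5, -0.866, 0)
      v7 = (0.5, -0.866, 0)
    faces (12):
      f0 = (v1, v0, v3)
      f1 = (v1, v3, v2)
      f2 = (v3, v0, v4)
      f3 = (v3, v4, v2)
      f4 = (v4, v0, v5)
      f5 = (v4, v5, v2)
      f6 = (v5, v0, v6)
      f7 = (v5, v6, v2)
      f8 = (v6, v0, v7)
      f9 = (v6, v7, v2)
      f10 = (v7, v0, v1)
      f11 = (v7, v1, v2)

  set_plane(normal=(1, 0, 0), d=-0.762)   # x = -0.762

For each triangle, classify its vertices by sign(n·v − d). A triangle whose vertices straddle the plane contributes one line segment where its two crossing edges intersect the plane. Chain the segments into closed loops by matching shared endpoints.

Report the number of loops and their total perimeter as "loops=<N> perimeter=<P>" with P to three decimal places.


Straddling triangles (4 of 12):
  (v4,v0,v5) [++-] → (-0.762, 0, 0)–(-0.762, 0.412216, 0)  len=0.4122
  (v4,v5,v2) [+-+] → (-0.762, 0.412216, 0)–(-0.762, 0, 0.48552)  len=0.6369
  (v5,v0,v6) [-++] → (-0.762, 0, 0)–(-0.762, -0.412216, 0)  len=0.4122
  (v5,v6,v2) [-++] → (-0.762, -0.412216, 0)–(-0.762, 0, 0.48552)  len=0.6369

Chained into 1 loop(s):
  loop 1: 4 segments, perimeter = 2.0982
Total perimeter = 2.098

loops=1 perimeter=2.098
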